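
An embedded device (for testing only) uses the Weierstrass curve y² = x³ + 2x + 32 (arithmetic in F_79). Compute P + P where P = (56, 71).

(17, 70)

tangent at (56, 71): λ = (3·56² + 2)/(2·71) ≡ 9/63. 63⁻¹ ≡ 74 (mod 79), so λ ≡ 9·74 ≡ 34.
  x = λ² - 56 - 56 = 1156 - 112 ≡ 17; y = λ·(56 - 17) - 71 ≡ 70. → (17, 70)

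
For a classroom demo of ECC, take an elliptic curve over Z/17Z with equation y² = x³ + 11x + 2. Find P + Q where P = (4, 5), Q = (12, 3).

(0, 11)

(4, 5) + (12, 3). λ = (3 - 5)/(12 - 4) ≡ 15/8 mod 17. 8⁻¹ ≡ 15 (mod 17) since 8·15 = 120 ≡ 1, so λ ≡ 4.
  x = λ² - 4 - 12 = 16 - 16 ≡ 0; y = λ·(4 - 0) - 5 ≡ 11. → (0, 11)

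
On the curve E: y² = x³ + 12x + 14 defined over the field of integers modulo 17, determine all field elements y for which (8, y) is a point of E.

none

x³ + 12x + 14 = 622 ≡ 10 (mod 17).
10 is a non-residue mod 17; no y exists.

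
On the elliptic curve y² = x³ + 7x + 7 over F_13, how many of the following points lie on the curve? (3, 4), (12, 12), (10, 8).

(3, 4): 4² ≡ 3, rhs ≡ 3 → on.
(12, 12): 12² ≡ 1, rhs ≡ 12 → off.
(10, 8): 8² ≡ 12, rhs ≡ 11 → off.

1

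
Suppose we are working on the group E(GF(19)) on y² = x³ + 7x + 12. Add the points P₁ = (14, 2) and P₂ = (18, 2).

(6, 17)

(14, 2) + (18, 2). λ = (2 - 2)/(18 - 14) ≡ 0/4 mod 19. 4⁻¹ ≡ 5 (mod 19), so λ ≡ 0.
  x = λ² - 14 - 18 = 0 - 32 ≡ 6; y = λ·(14 - 6) - 2 ≡ 17. → (6, 17)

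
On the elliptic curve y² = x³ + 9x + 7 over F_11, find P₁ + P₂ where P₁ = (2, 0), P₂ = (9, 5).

(2, 0) + (9, 5). λ = (5 - 0)/(9 - 2) ≡ 5/7 mod 11. 7⁻¹ ≡ 8 (mod 11), so λ ≡ 7.
  x = λ² - 2 - 9 = 49 - 11 ≡ 5; y = λ·(2 - 5) - 0 ≡ 1. → (5, 1)

(5, 1)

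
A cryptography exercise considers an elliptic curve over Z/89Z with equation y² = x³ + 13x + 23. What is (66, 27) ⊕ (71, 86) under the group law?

(77, 39)

(66, 27) + (71, 86). λ = (86 - 27)/(71 - 66) ≡ 59/5 mod 89. 5⁻¹ ≡ 18 (mod 89), so λ ≡ 83.
  x = λ² - 66 - 71 = 6889 - 137 ≡ 77; y = λ·(66 - 77) - 27 ≡ 39. → (77, 39)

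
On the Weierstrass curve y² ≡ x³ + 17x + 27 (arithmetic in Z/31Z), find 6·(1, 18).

Write Q = (1, 18).
Double-and-add on 6 = (110)₂. Start with Q = (1, 18) for the leading 1-bit.
double: tangent at (1, 18): λ = (3·1² + 17)/(2·18) ≡ 20/5. 5⁻¹ ≡ 25 (mod 31) since 5·25 = 125 ≡ 1, so λ ≡ 20·25 ≡ 4.
  x = λ² - 1 - 1 = 16 - 2 ≡ 14; y = λ·(1 - 14) - 18 ≡ 23. → (14, 23)
add Q: (14, 23) + (1, 18). λ = (18 - 23)/(1 - 14) ≡ 26/18 mod 31. 18⁻¹ ≡ 19 (mod 31) since 18·19 = 342 ≡ 1, so λ ≡ 29.
  x = λ² - 14 - 1 = 841 - 15 ≡ 20; y = λ·(14 - 20) - 23 ≡ 20. → (20, 20)
double: tangent at (20, 20): λ = (3·20² + 17)/(2·20) ≡ 8/9. 9⁻¹ ≡ 7 (mod 31) since 9·7 = 63 ≡ 1, so λ ≡ 8·7 ≡ 25.
  x = λ² - 20 - 20 = 625 - 40 ≡ 27; y = λ·(20 - 27) - 20 ≡ 22. → (27, 22)

(27, 22)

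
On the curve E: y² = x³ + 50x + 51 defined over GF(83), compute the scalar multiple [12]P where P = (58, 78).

(69, 33)

Repeated addition: build up to 12P.
2P: tangent at (58, 78): λ = (3·58² + 50)/(2·78) ≡ 16/73. 73⁻¹ ≡ 58 (mod 83) since 73·58 = 4234 ≡ 1, so λ ≡ 16·58 ≡ 15.
  x = λ² - 58 - 58 = 225 - 116 ≡ 26; y = λ·(58 - 26) - 78 ≡ 70. → (26, 70)
3P: (26, 70) + (58, 78). λ = (78 - 70)/(58 - 26) ≡ 8/32 mod 83. 32⁻¹ ≡ 13 (mod 83) since 32·13 = 416 ≡ 1, so λ ≡ 21.
  x = λ² - 26 - 58 = 441 - 84 ≡ 25; y = λ·(26 - 25) - 70 ≡ 34. → (25, 34)
4P: (25, 34) + (58, 78). λ = (78 - 34)/(58 - 25) ≡ 44/33 mod 83. 33⁻¹ ≡ 78 (mod 83) since 33·78 = 2574 ≡ 1, so λ ≡ 29.
  x = λ² - 25 - 58 = 841 - 83 ≡ 11; y = λ·(25 - 11) - 34 ≡ 40. → (11, 40)
5P: (11, 40) + (58, 78). λ = (78 - 40)/(58 - 11) ≡ 38/47 mod 83. 47⁻¹ ≡ 53 (mod 83), so λ ≡ 22.
  x = λ² - 11 - 58 = 484 - 69 ≡ 0; y = λ·(11 - 0) - 40 ≡ 36. → (0, 36)
6P: (0, 36) + (58, 78). λ = (78 - 36)/(58 - 0) ≡ 42/58 mod 83. 58⁻¹ ≡ 73 (mod 83), so λ ≡ 78.
  x = λ² - 0 - 58 = 6084 - 58 ≡ 50; y = λ·(0 - 50) - 36 ≡ 48. → (50, 48)
7P: (50, 48) + (58, 78). λ = (78 - 48)/(58 - 50) ≡ 30/8 mod 83. 8⁻¹ ≡ 52 (mod 83) since 8·52 = 416 ≡ 1, so λ ≡ 66.
  x = λ² - 50 - 58 = 4356 - 108 ≡ 15; y = λ·(50 - 15) - 48 ≡ 21. → (15, 21)
8P: (15, 21) + (58, 78). λ = (78 - 21)/(58 - 15) ≡ 57/43 mod 83. 43⁻¹ ≡ 56 (mod 83) since 43·56 = 2408 ≡ 1, so λ ≡ 38.
  x = λ² - 15 - 58 = 1444 - 73 ≡ 43; y = λ·(15 - 43) - 21 ≡ 77. → (43, 77)
9P: (43, 77) + (58, 78). λ = (78 - 77)/(58 - 43) ≡ 1/15 mod 83. 15⁻¹ ≡ 72 (mod 83) since 15·72 = 1080 ≡ 1, so λ ≡ 72.
  x = λ² - 43 - 58 = 5184 - 101 ≡ 20; y = λ·(43 - 20) - 77 ≡ 2. → (20, 2)
10P: (20, 2) + (58, 78). λ = (78 - 2)/(58 - 20) ≡ 76/38 mod 83. 38⁻¹ ≡ 59 (mod 83), so λ ≡ 2.
  x = λ² - 20 - 58 = 4 - 78 ≡ 9; y = λ·(20 - 9) - 2 ≡ 20. → (9, 20)
11P: (9, 20) + (58, 78). λ = (78 - 20)/(58 - 9) ≡ 58/49 mod 83. 49⁻¹ ≡ 61 (mod 83), so λ ≡ 52.
  x = λ² - 9 - 58 = 2704 - 67 ≡ 64; y = λ·(9 - 64) - 20 ≡ 25. → (64, 25)
12P: (64, 25) + (58, 78). λ = (78 - 25)/(58 - 64) ≡ 53/77 mod 83. 77⁻¹ ≡ 69 (mod 83), so λ ≡ 5.
  x = λ² - 64 - 58 = 25 - 122 ≡ 69; y = λ·(64 - 69) - 25 ≡ 33. → (69, 33)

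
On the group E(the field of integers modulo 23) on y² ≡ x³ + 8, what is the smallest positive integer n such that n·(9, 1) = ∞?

8

2P: tangent at (9, 1): λ = (3·9² + 0)/(2·1) ≡ 13/2. 2⁻¹ ≡ 12 (mod 23), so λ ≡ 13·12 ≡ 18.
  x = λ² - 9 - 9 = 324 - 18 ≡ 7; y = λ·(9 - 7) - 1 ≡ 12. → (7, 12)
3P: (7, 12) + (9, 1). λ = (1 - 12)/(9 - 7) ≡ 12/2 mod 23. 2⁻¹ ≡ 12 (mod 23) since 2·12 = 24 ≡ 1, so λ ≡ 6.
  x = λ² - 7 - 9 = 36 - 16 ≡ 20; y = λ·(7 - 20) - 12 ≡ 2. → (20, 2)
4P: (20, 2) + (9, 1). λ = (1 - 2)/(9 - 20) ≡ 22/12 mod 23. 12⁻¹ ≡ 2 (mod 23), so λ ≡ 21.
  x = λ² - 20 - 9 = 441 - 29 ≡ 21; y = λ·(20 - 21) - 2 ≡ 0. → (21, 0)
5P: (21, 0) + (9, 1). λ = (1 - 0)/(9 - 21) ≡ 1/11 mod 23. 11⁻¹ ≡ 21 (mod 23), so λ ≡ 21.
  x = λ² - 21 - 9 = 441 - 30 ≡ 20; y = λ·(21 - 20) - 0 ≡ 21. → (20, 21)
6P: (20, 21) + (9, 1). λ = (1 - 21)/(9 - 20) ≡ 3/12 mod 23. 12⁻¹ ≡ 2 (mod 23), so λ ≡ 6.
  x = λ² - 20 - 9 = 36 - 29 ≡ 7; y = λ·(20 - 7) - 21 ≡ 11. → (7, 11)
7P: (7, 11) + (9, 1). λ = (1 - 11)/(9 - 7) ≡ 13/2 mod 23. 2⁻¹ ≡ 12 (mod 23), so λ ≡ 18.
  x = λ² - 7 - 9 = 324 - 16 ≡ 9; y = λ·(7 - 9) - 11 ≡ 22. → (9, 22)
8P: (9, 22) + (9, 1): same x and y₁ ≡ -y₂, so the sum is ∞.
8P = ∞, so the order is 8.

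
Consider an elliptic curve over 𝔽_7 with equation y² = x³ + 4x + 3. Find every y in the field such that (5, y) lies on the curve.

x³ + 4x + 3 = 148 ≡ 1 (mod 7).
Square roots of 1 mod 7: 1 and 6 (since 1² = 1 ≡ 1).

1, 6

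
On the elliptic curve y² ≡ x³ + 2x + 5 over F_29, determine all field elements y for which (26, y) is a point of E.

1, 28

x³ + 2x + 5 = 17633 ≡ 1 (mod 29).
Square roots of 1 mod 29: 1 and 28 (since 1² = 1 ≡ 1).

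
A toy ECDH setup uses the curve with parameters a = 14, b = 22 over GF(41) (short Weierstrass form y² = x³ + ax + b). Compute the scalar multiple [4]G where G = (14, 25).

(26, 2)

Double-and-add on 4 = (100)₂. Start with G = (14, 25) for the leading 1-bit.
double: tangent at (14, 25): λ = (3·14² + 14)/(2·25) ≡ 28/9. 9⁻¹ ≡ 32 (mod 41) since 9·32 = 288 ≡ 1, so λ ≡ 28·32 ≡ 35.
  x = λ² - 14 - 14 = 1225 - 28 ≡ 8; y = λ·(14 - 8) - 25 ≡ 21. → (8, 21)
double: tangent at (8, 21): λ = (3·8² + 14)/(2·21) ≡ 1/1. 1⁻¹ ≡ 1 (mod 41), so λ ≡ 1·1 ≡ 1.
  x = λ² - 8 - 8 = 1 - 16 ≡ 26; y = λ·(8 - 26) - 21 ≡ 2. → (26, 2)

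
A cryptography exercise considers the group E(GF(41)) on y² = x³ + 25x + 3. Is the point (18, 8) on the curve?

y² = 8² ≡ 23; x³ + 25x + 3 = 6285 ≡ 12 (mod 41). 23 ≠ 12.

no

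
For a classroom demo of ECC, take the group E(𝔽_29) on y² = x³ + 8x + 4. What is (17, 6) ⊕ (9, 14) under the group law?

(4, 10)

(17, 6) + (9, 14). λ = (14 - 6)/(9 - 17) ≡ 8/21 mod 29. 21⁻¹ ≡ 18 (mod 29) since 21·18 = 378 ≡ 1, so λ ≡ 28.
  x = λ² - 17 - 9 = 784 - 26 ≡ 4; y = λ·(17 - 4) - 6 ≡ 10. → (4, 10)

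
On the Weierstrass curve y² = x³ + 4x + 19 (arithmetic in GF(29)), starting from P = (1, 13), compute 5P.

(13, 21)

Repeated addition: build up to 5P.
2P: tangent at (1, 13): λ = (3·1² + 4)/(2·13) ≡ 7/26. 26⁻¹ ≡ 19 (mod 29) since 26·19 = 494 ≡ 1, so λ ≡ 7·19 ≡ 17.
  x = λ² - 1 - 1 = 289 - 2 ≡ 26; y = λ·(1 - 26) - 13 ≡ 26. → (26, 26)
3P: (26, 26) + (1, 13). λ = (13 - 26)/(1 - 26) ≡ 16/4 mod 29. 4⁻¹ ≡ 22 (mod 29) since 4·22 = 88 ≡ 1, so λ ≡ 4.
  x = λ² - 26 - 1 = 16 - 27 ≡ 18; y = λ·(26 - 18) - 26 ≡ 6. → (18, 6)
4P: (18, 6) + (1, 13). λ = (13 - 6)/(1 - 18) ≡ 7/12 mod 29. 12⁻¹ ≡ 17 (mod 29) since 12·17 = 204 ≡ 1, so λ ≡ 3.
  x = λ² - 18 - 1 = 9 - 19 ≡ 19; y = λ·(18 - 19) - 6 ≡ 20. → (19, 20)
5P: (19, 20) + (1, 13). λ = (13 - 20)/(1 - 19) ≡ 22/11 mod 29. 11⁻¹ ≡ 8 (mod 29) since 11·8 = 88 ≡ 1, so λ ≡ 2.
  x = λ² - 19 - 1 = 4 - 20 ≡ 13; y = λ·(19 - 13) - 20 ≡ 21. → (13, 21)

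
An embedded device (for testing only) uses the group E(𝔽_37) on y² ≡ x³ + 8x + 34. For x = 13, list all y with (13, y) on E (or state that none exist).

2, 35

x³ + 8x + 34 = 2335 ≡ 4 (mod 37).
Square roots of 4 mod 37: 2 and 35 (since 2² = 4 ≡ 4).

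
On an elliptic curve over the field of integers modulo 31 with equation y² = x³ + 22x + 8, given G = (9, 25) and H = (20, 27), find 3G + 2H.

(9, 25)

First 3G:
Repeated addition: build up to 3G.
2G: tangent at (9, 25): λ = (3·9² + 22)/(2·25) ≡ 17/19. 19⁻¹ ≡ 18 (mod 31), so λ ≡ 17·18 ≡ 27.
  x = λ² - 9 - 9 = 729 - 18 ≡ 29; y = λ·(9 - 29) - 25 ≡ 24. → (29, 24)
3G: (29, 24) + (9, 25). λ = (25 - 24)/(9 - 29) ≡ 1/11 mod 31. 11⁻¹ ≡ 17 (mod 31) since 11·17 = 187 ≡ 1, so λ ≡ 17.
  x = λ² - 29 - 9 = 289 - 38 ≡ 3; y = λ·(29 - 3) - 24 ≡ 15. → (3, 15)
3G = (3, 15).
Next 2H:
Repeated addition: build up to 2H.
2H: tangent at (20, 27): λ = (3·20² + 22)/(2·27) ≡ 13/23. 23⁻¹ ≡ 27 (mod 31), so λ ≡ 13·27 ≡ 10.
  x = λ² - 20 - 20 = 100 - 40 ≡ 29; y = λ·(20 - 29) - 27 ≡ 7. → (29, 7)
2H = (29, 7).
Finally 3G + 2H:
(3, 15) + (29, 7). λ = (7 - 15)/(29 - 3) ≡ 23/26 mod 31. 26⁻¹ ≡ 6 (mod 31), so λ ≡ 14.
  x = λ² - 3 - 29 = 196 - 32 ≡ 9; y = λ·(3 - 9) - 15 ≡ 25. → (9, 25)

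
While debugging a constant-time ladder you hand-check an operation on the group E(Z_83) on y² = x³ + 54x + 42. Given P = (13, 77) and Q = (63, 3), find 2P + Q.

First 2P:
Repeated addition: build up to 2P.
2P: tangent at (13, 77): λ = (3·13² + 54)/(2·77) ≡ 63/71. 71⁻¹ ≡ 76 (mod 83) since 71·76 = 5396 ≡ 1, so λ ≡ 63·76 ≡ 57.
  x = λ² - 13 - 13 = 3249 - 26 ≡ 69; y = λ·(13 - 69) - 77 ≡ 51. → (69, 51)
2P = (69, 51).
Finally 2P + Q:
(69, 51) + (63, 3). λ = (3 - 51)/(63 - 69) ≡ 35/77 mod 83. 77⁻¹ ≡ 69 (mod 83) since 77·69 = 5313 ≡ 1, so λ ≡ 8.
  x = λ² - 69 - 63 = 64 - 132 ≡ 15; y = λ·(69 - 15) - 51 ≡ 49. → (15, 49)

(15, 49)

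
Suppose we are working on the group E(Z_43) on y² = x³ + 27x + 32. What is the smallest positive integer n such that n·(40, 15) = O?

2P: tangent at (40, 15): λ = (3·40² + 27)/(2·15) ≡ 11/30. 30⁻¹ ≡ 33 (mod 43), so λ ≡ 11·33 ≡ 19.
  x = λ² - 40 - 40 = 361 - 80 ≡ 23; y = λ·(40 - 23) - 15 ≡ 7. → (23, 7)
3P: (23, 7) + (40, 15). λ = (15 - 7)/(40 - 23) ≡ 8/17 mod 43. 17⁻¹ ≡ 38 (mod 43) since 17·38 = 646 ≡ 1, so λ ≡ 3.
  x = λ² - 23 - 40 = 9 - 63 ≡ 32; y = λ·(23 - 32) - 7 ≡ 9. → (32, 9)
4P: (32, 9) + (40, 15). λ = (15 - 9)/(40 - 32) ≡ 6/8 mod 43. 8⁻¹ ≡ 27 (mod 43) since 8·27 = 216 ≡ 1, so λ ≡ 33.
  x = λ² - 32 - 40 = 1089 - 72 ≡ 28; y = λ·(32 - 28) - 9 ≡ 37. → (28, 37)
5P: (28, 37) + (40, 15). λ = (15 - 37)/(40 - 28) ≡ 21/12 mod 43. 12⁻¹ ≡ 18 (mod 43) since 12·18 = 216 ≡ 1, so λ ≡ 34.
  x = λ² - 28 - 40 = 1156 - 68 ≡ 13; y = λ·(28 - 13) - 37 ≡ 0. → (13, 0)
6P: (13, 0) + (40, 15). λ = (15 - 0)/(40 - 13) ≡ 15/27 mod 43. 27⁻¹ ≡ 8 (mod 43), so λ ≡ 34.
  x = λ² - 13 - 40 = 1156 - 53 ≡ 28; y = λ·(13 - 28) - 0 ≡ 6. → (28, 6)
7P: (28, 6) + (40, 15). λ = (15 - 6)/(40 - 28) ≡ 9/12 mod 43. 12⁻¹ ≡ 18 (mod 43) since 12·18 = 216 ≡ 1, so λ ≡ 33.
  x = λ² - 28 - 40 = 1089 - 68 ≡ 32; y = λ·(28 - 32) - 6 ≡ 34. → (32, 34)
8P: (32, 34) + (40, 15). λ = (15 - 34)/(40 - 32) ≡ 24/8 mod 43. 8⁻¹ ≡ 27 (mod 43) since 8·27 = 216 ≡ 1, so λ ≡ 3.
  x = λ² - 32 - 40 = 9 - 72 ≡ 23; y = λ·(32 - 23) - 34 ≡ 36. → (23, 36)
9P: (23, 36) + (40, 15). λ = (15 - 36)/(40 - 23) ≡ 22/17 mod 43. 17⁻¹ ≡ 38 (mod 43) since 17·38 = 646 ≡ 1, so λ ≡ 19.
  x = λ² - 23 - 40 = 361 - 63 ≡ 40; y = λ·(23 - 40) - 36 ≡ 28. → (40, 28)
10P: (40, 28) + (40, 15): same x and y₁ ≡ -y₂, so the sum is O.
10P = O, so the order is 10.

10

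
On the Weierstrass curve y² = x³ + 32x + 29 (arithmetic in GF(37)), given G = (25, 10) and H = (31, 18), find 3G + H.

(31, 18)

First 3G:
Repeated addition: build up to 3G.
2G: tangent at (25, 10): λ = (3·25² + 32)/(2·10) ≡ 20/20. 20⁻¹ ≡ 13 (mod 37), so λ ≡ 20·13 ≡ 1.
  x = λ² - 25 - 25 = 1 - 50 ≡ 25; y = λ·(25 - 25) - 10 ≡ 27. → (25, 27)
3G: (25, 27) + (25, 10): same x and y₁ ≡ -y₂, so the sum is the point at infinity.
3G = the point at infinity.
Finally 3G + H:
the point at infinity + (31, 18) = (31, 18) (identity).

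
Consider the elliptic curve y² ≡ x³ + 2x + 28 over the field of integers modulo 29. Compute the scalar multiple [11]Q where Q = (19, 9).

(27, 4)

Double-and-add on 11 = (1011)₂. Start with Q = (19, 9) for the leading 1-bit.
double: tangent at (19, 9): λ = (3·19² + 2)/(2·9) ≡ 12/18. 18⁻¹ ≡ 21 (mod 29), so λ ≡ 12·21 ≡ 20.
  x = λ² - 19 - 19 = 400 - 38 ≡ 14; y = λ·(19 - 14) - 9 ≡ 4. → (14, 4)
double: tangent at (14, 4): λ = (3·14² + 2)/(2·4) ≡ 10/8. 8⁻¹ ≡ 11 (mod 29), so λ ≡ 10·11 ≡ 23.
  x = λ² - 14 - 14 = 529 - 28 ≡ 8; y = λ·(14 - 8) - 4 ≡ 18. → (8, 18)
add Q: (8, 18) + (19, 9). λ = (9 - 18)/(19 - 8) ≡ 20/11 mod 29. 11⁻¹ ≡ 8 (mod 29) since 11·8 = 88 ≡ 1, so λ ≡ 15.
  x = λ² - 8 - 19 = 225 - 27 ≡ 24; y = λ·(8 - 24) - 18 ≡ 3. → (24, 3)
double: tangent at (24, 3): λ = (3·24² + 2)/(2·3) ≡ 19/6. 6⁻¹ ≡ 5 (mod 29) since 6·5 = 30 ≡ 1, so λ ≡ 19·5 ≡ 8.
  x = λ² - 24 - 24 = 64 - 48 ≡ 16; y = λ·(24 - 16) - 3 ≡ 3. → (16, 3)
add Q: (16, 3) + (19, 9). λ = (9 - 3)/(19 - 16) ≡ 6/3 mod 29. 3⁻¹ ≡ 10 (mod 29), so λ ≡ 2.
  x = λ² - 16 - 19 = 4 - 35 ≡ 27; y = λ·(16 - 27) - 3 ≡ 4. → (27, 4)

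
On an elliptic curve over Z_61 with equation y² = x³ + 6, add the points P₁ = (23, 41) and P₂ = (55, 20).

(57, 8)

(23, 41) + (55, 20). λ = (20 - 41)/(55 - 23) ≡ 40/32 mod 61. 32⁻¹ ≡ 21 (mod 61) since 32·21 = 672 ≡ 1, so λ ≡ 47.
  x = λ² - 23 - 55 = 2209 - 78 ≡ 57; y = λ·(23 - 57) - 41 ≡ 8. → (57, 8)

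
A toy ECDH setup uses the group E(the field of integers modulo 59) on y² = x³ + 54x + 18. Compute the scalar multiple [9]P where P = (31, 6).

(54, 6)

Double-and-add on 9 = (1001)₂. Start with P = (31, 6) for the leading 1-bit.
double: tangent at (31, 6): λ = (3·31² + 54)/(2·6) ≡ 46/12. 12⁻¹ ≡ 5 (mod 59) since 12·5 = 60 ≡ 1, so λ ≡ 46·5 ≡ 53.
  x = λ² - 31 - 31 = 2809 - 62 ≡ 33; y = λ·(31 - 33) - 6 ≡ 6. → (33, 6)
double: tangent at (33, 6): λ = (3·33² + 54)/(2·6) ≡ 17/12. 12⁻¹ ≡ 5 (mod 59), so λ ≡ 17·5 ≡ 26.
  x = λ² - 33 - 33 = 676 - 66 ≡ 20; y = λ·(33 - 20) - 6 ≡ 37. → (20, 37)
double: tangent at (20, 37): λ = (3·20² + 54)/(2·37) ≡ 15/15. 15⁻¹ ≡ 4 (mod 59), so λ ≡ 15·4 ≡ 1.
  x = λ² - 20 - 20 = 1 - 40 ≡ 20; y = λ·(20 - 20) - 37 ≡ 22. → (20, 22)
add P: (20, 22) + (31, 6). λ = (6 - 22)/(31 - 20) ≡ 43/11 mod 59. 11⁻¹ ≡ 43 (mod 59), so λ ≡ 20.
  x = λ² - 20 - 31 = 400 - 51 ≡ 54; y = λ·(20 - 54) - 22 ≡ 6. → (54, 6)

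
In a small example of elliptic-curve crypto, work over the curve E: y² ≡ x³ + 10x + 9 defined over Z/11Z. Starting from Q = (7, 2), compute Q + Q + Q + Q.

(3, 0)

Double-and-add on 4 = (100)₂. Start with Q = (7, 2) for the leading 1-bit.
double: tangent at (7, 2): λ = (3·7² + 10)/(2·2) ≡ 3/4. 4⁻¹ ≡ 3 (mod 11), so λ ≡ 3·3 ≡ 9.
  x = λ² - 7 - 7 = 81 - 14 ≡ 1; y = λ·(7 - 1) - 2 ≡ 8. → (1, 8)
double: tangent at (1, 8): λ = (3·1² + 10)/(2·8) ≡ 2/5. 5⁻¹ ≡ 9 (mod 11) since 5·9 = 45 ≡ 1, so λ ≡ 2·9 ≡ 7.
  x = λ² - 1 - 1 = 49 - 2 ≡ 3; y = λ·(1 - 3) - 8 ≡ 0. → (3, 0)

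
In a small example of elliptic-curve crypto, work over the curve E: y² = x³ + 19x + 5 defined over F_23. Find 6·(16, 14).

Write G = (16, 14).
Repeated addition: build up to 6G.
2G: tangent at (16, 14): λ = (3·16² + 19)/(2·14) ≡ 5/5. 5⁻¹ ≡ 14 (mod 23) since 5·14 = 70 ≡ 1, so λ ≡ 5·14 ≡ 1.
  x = λ² - 16 - 16 = 1 - 32 ≡ 15; y = λ·(16 - 15) - 14 ≡ 10. → (15, 10)
3G: (15, 10) + (16, 14). λ = (14 - 10)/(16 - 15) ≡ 4/1 mod 23. 1⁻¹ ≡ 1 (mod 23), so λ ≡ 4.
  x = λ² - 15 - 16 = 16 - 31 ≡ 8; y = λ·(15 - 8) - 10 ≡ 18. → (8, 18)
4G: (8, 18) + (16, 14). λ = (14 - 18)/(16 - 8) ≡ 19/8 mod 23. 8⁻¹ ≡ 3 (mod 23) since 8·3 = 24 ≡ 1, so λ ≡ 11.
  x = λ² - 8 - 16 = 121 - 24 ≡ 5; y = λ·(8 - 5) - 18 ≡ 15. → (5, 15)
5G: (5, 15) + (16, 14). λ = (14 - 15)/(16 - 5) ≡ 22/11 mod 23. 11⁻¹ ≡ 21 (mod 23), so λ ≡ 2.
  x = λ² - 5 - 16 = 4 - 21 ≡ 6; y = λ·(5 - 6) - 15 ≡ 6. → (6, 6)
6G: (6, 6) + (16, 14). λ = (14 - 6)/(16 - 6) ≡ 8/10 mod 23. 10⁻¹ ≡ 7 (mod 23), so λ ≡ 10.
  x = λ² - 6 - 16 = 100 - 22 ≡ 9; y = λ·(6 - 9) - 6 ≡ 10. → (9, 10)

(9, 10)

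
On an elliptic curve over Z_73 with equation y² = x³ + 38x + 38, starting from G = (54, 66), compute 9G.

(34, 51)

Repeated addition: build up to 9G.
2G: tangent at (54, 66): λ = (3·54² + 38)/(2·66) ≡ 26/59. 59⁻¹ ≡ 26 (mod 73), so λ ≡ 26·26 ≡ 19.
  x = λ² - 54 - 54 = 361 - 108 ≡ 34; y = λ·(54 - 34) - 66 ≡ 22. → (34, 22)
3G: (34, 22) + (54, 66). λ = (66 - 22)/(54 - 34) ≡ 44/20 mod 73. 20⁻¹ ≡ 11 (mod 73) since 20·11 = 220 ≡ 1, so λ ≡ 46.
  x = λ² - 34 - 54 = 2116 - 88 ≡ 57; y = λ·(34 - 57) - 22 ≡ 15. → (57, 15)
4G: (57, 15) + (54, 66). λ = (66 - 15)/(54 - 57) ≡ 51/70 mod 73. 70⁻¹ ≡ 24 (mod 73), so λ ≡ 56.
  x = λ² - 57 - 54 = 3136 - 111 ≡ 32; y = λ·(57 - 32) - 15 ≡ 71. → (32, 71)
5G: (32, 71) + (54, 66). λ = (66 - 71)/(54 - 32) ≡ 68/22 mod 73. 22⁻¹ ≡ 10 (mod 73), so λ ≡ 23.
  x = λ² - 32 - 54 = 529 - 86 ≡ 5; y = λ·(32 - 5) - 71 ≡ 39. → (5, 39)
6G: (5, 39) + (54, 66). λ = (66 - 39)/(54 - 5) ≡ 27/49 mod 73. 49⁻¹ ≡ 3 (mod 73), so λ ≡ 8.
  x = λ² - 5 - 54 = 64 - 59 ≡ 5; y = λ·(5 - 5) - 39 ≡ 34. → (5, 34)
7G: (5, 34) + (54, 66). λ = (66 - 34)/(54 - 5) ≡ 32/49 mod 73. 49⁻¹ ≡ 3 (mod 73) since 49·3 = 147 ≡ 1, so λ ≡ 23.
  x = λ² - 5 - 54 = 529 - 59 ≡ 32; y = λ·(5 - 32) - 34 ≡ 2. → (32, 2)
8G: (32, 2) + (54, 66). λ = (66 - 2)/(54 - 32) ≡ 64/22 mod 73. 22⁻¹ ≡ 10 (mod 73) since 22·10 = 220 ≡ 1, so λ ≡ 56.
  x = λ² - 32 - 54 = 3136 - 86 ≡ 57; y = λ·(32 - 57) - 2 ≡ 58. → (57, 58)
9G: (57, 58) + (54, 66). λ = (66 - 58)/(54 - 57) ≡ 8/70 mod 73. 70⁻¹ ≡ 24 (mod 73), so λ ≡ 46.
  x = λ² - 57 - 54 = 2116 - 111 ≡ 34; y = λ·(57 - 34) - 58 ≡ 51. → (34, 51)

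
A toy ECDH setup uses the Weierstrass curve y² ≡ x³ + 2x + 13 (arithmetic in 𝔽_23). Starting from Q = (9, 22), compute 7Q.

(3, 0)

Double-and-add on 7 = (111)₂. Start with Q = (9, 22) for the leading 1-bit.
double: tangent at (9, 22): λ = (3·9² + 2)/(2·22) ≡ 15/21. 21⁻¹ ≡ 11 (mod 23) since 21·11 = 231 ≡ 1, so λ ≡ 15·11 ≡ 4.
  x = λ² - 9 - 9 = 16 - 18 ≡ 21; y = λ·(9 - 21) - 22 ≡ 22. → (21, 22)
add Q: (21, 22) + (9, 22). λ = (22 - 22)/(9 - 21) ≡ 0/11 mod 23. 11⁻¹ ≡ 21 (mod 23), so λ ≡ 0.
  x = λ² - 21 - 9 = 0 - 30 ≡ 16; y = λ·(21 - 16) - 22 ≡ 1. → (16, 1)
double: tangent at (16, 1): λ = (3·16² + 2)/(2·1) ≡ 11/2. 2⁻¹ ≡ 12 (mod 23), so λ ≡ 11·12 ≡ 17.
  x = λ² - 16 - 16 = 289 - 32 ≡ 4; y = λ·(16 - 4) - 1 ≡ 19. → (4, 19)
add Q: (4, 19) + (9, 22). λ = (22 - 19)/(9 - 4) ≡ 3/5 mod 23. 5⁻¹ ≡ 14 (mod 23) since 5·14 = 70 ≡ 1, so λ ≡ 19.
  x = λ² - 4 - 9 = 361 - 13 ≡ 3; y = λ·(4 - 3) - 19 ≡ 0. → (3, 0)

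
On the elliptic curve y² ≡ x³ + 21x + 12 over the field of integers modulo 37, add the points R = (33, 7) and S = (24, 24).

(33, 7) + (24, 24). λ = (24 - 7)/(24 - 33) ≡ 17/28 mod 37. 28⁻¹ ≡ 4 (mod 37) since 28·4 = 112 ≡ 1, so λ ≡ 31.
  x = λ² - 33 - 24 = 961 - 57 ≡ 16; y = λ·(33 - 16) - 7 ≡ 2. → (16, 2)

(16, 2)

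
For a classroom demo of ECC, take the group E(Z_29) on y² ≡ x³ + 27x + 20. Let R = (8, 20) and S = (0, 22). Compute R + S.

(8, 20) + (0, 22). λ = (22 - 20)/(0 - 8) ≡ 2/21 mod 29. 21⁻¹ ≡ 18 (mod 29) since 21·18 = 378 ≡ 1, so λ ≡ 7.
  x = λ² - 8 - 0 = 49 - 8 ≡ 12; y = λ·(8 - 12) - 20 ≡ 10. → (12, 10)

(12, 10)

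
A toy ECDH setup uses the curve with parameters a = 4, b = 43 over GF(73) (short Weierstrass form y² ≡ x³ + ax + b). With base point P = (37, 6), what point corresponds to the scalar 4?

Repeated addition: build up to 4P.
2P: tangent at (37, 6): λ = (3·37² + 4)/(2·6) ≡ 23/12. 12⁻¹ ≡ 67 (mod 73), so λ ≡ 23·67 ≡ 8.
  x = λ² - 37 - 37 = 64 - 74 ≡ 63; y = λ·(37 - 63) - 6 ≡ 5. → (63, 5)
3P: (63, 5) + (37, 6). λ = (6 - 5)/(37 - 63) ≡ 1/47 mod 73. 47⁻¹ ≡ 14 (mod 73), so λ ≡ 14.
  x = λ² - 63 - 37 = 196 - 100 ≡ 23; y = λ·(63 - 23) - 5 ≡ 44. → (23, 44)
4P: (23, 44) + (37, 6). λ = (6 - 44)/(37 - 23) ≡ 35/14 mod 73. 14⁻¹ ≡ 47 (mod 73) since 14·47 = 658 ≡ 1, so λ ≡ 39.
  x = λ² - 23 - 37 = 1521 - 60 ≡ 1; y = λ·(23 - 1) - 44 ≡ 11. → (1, 11)

(1, 11)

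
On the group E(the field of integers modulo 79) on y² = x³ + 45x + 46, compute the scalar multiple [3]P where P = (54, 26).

(64, 5)

Repeated addition: build up to 3P.
2P: tangent at (54, 26): λ = (3·54² + 45)/(2·26) ≡ 24/52. 52⁻¹ ≡ 38 (mod 79), so λ ≡ 24·38 ≡ 43.
  x = λ² - 54 - 54 = 1849 - 108 ≡ 3; y = λ·(54 - 3) - 26 ≡ 34. → (3, 34)
3P: (3, 34) + (54, 26). λ = (26 - 34)/(54 - 3) ≡ 71/51 mod 79. 51⁻¹ ≡ 31 (mod 79) since 51·31 = 1581 ≡ 1, so λ ≡ 68.
  x = λ² - 3 - 54 = 4624 - 57 ≡ 64; y = λ·(3 - 64) - 34 ≡ 5. → (64, 5)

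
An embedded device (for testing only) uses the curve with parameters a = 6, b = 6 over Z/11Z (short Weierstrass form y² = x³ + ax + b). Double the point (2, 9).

tangent at (2, 9): λ = (3·2² + 6)/(2·9) ≡ 7/7. 7⁻¹ ≡ 8 (mod 11), so λ ≡ 7·8 ≡ 1.
  x = λ² - 2 - 2 = 1 - 4 ≡ 8; y = λ·(2 - 8) - 9 ≡ 7. → (8, 7)

(8, 7)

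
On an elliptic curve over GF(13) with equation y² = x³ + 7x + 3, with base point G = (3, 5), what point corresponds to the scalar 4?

Double-and-add on 4 = (100)₂. Start with G = (3, 5) for the leading 1-bit.
double: tangent at (3, 5): λ = (3·3² + 7)/(2·5) ≡ 8/10. 10⁻¹ ≡ 4 (mod 13) since 10·4 = 40 ≡ 1, so λ ≡ 8·4 ≡ 6.
  x = λ² - 3 - 3 = 36 - 6 ≡ 4; y = λ·(3 - 4) - 5 ≡ 2. → (4, 2)
double: tangent at (4, 2): λ = (3·4² + 7)/(2·2) ≡ 3/4. 4⁻¹ ≡ 10 (mod 13), so λ ≡ 3·10 ≡ 4.
  x = λ² - 4 - 4 = 16 - 8 ≡ 8; y = λ·(4 - 8) - 2 ≡ 8. → (8, 8)

(8, 8)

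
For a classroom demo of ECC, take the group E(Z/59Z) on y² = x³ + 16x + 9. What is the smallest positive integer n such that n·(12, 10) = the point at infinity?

2P: tangent at (12, 10): λ = (3·12² + 16)/(2·10) ≡ 35/20. 20⁻¹ ≡ 3 (mod 59) since 20·3 = 60 ≡ 1, so λ ≡ 35·3 ≡ 46.
  x = λ² - 12 - 12 = 2116 - 24 ≡ 27; y = λ·(12 - 27) - 10 ≡ 8. → (27, 8)
3P: (27, 8) + (12, 10). λ = (10 - 8)/(12 - 27) ≡ 2/44 mod 59. 44⁻¹ ≡ 55 (mod 59), so λ ≡ 51.
  x = λ² - 27 - 12 = 2601 - 39 ≡ 25; y = λ·(27 - 25) - 8 ≡ 35. → (25, 35)
4P: (25, 35) + (12, 10). λ = (10 - 35)/(12 - 25) ≡ 34/46 mod 59. 46⁻¹ ≡ 9 (mod 59), so λ ≡ 11.
  x = λ² - 25 - 12 = 121 - 37 ≡ 25; y = λ·(25 - 25) - 35 ≡ 24. → (25, 24)
5P: (25, 24) + (12, 10). λ = (10 - 24)/(12 - 25) ≡ 45/46 mod 59. 46⁻¹ ≡ 9 (mod 59), so λ ≡ 51.
  x = λ² - 25 - 12 = 2601 - 37 ≡ 27; y = λ·(25 - 27) - 24 ≡ 51. → (27, 51)
6P: (27, 51) + (12, 10). λ = (10 - 51)/(12 - 27) ≡ 18/44 mod 59. 44⁻¹ ≡ 55 (mod 59) since 44·55 = 2420 ≡ 1, so λ ≡ 46.
  x = λ² - 27 - 12 = 2116 - 39 ≡ 12; y = λ·(27 - 12) - 51 ≡ 49. → (12, 49)
7P: (12, 49) + (12, 10): same x and y₁ ≡ -y₂, so the sum is the point at infinity.
7P = the point at infinity, so the order is 7.

7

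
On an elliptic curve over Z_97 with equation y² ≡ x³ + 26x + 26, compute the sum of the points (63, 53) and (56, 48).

(63, 53) + (56, 48). λ = (48 - 53)/(56 - 63) ≡ 92/90 mod 97. 90⁻¹ ≡ 83 (mod 97), so λ ≡ 70.
  x = λ² - 63 - 56 = 4900 - 119 ≡ 28; y = λ·(63 - 28) - 53 ≡ 69. → (28, 69)

(28, 69)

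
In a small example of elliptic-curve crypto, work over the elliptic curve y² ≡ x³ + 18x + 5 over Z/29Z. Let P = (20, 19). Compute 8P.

(22, 0)

Repeated addition: build up to 8P.
2P: tangent at (20, 19): λ = (3·20² + 18)/(2·19) ≡ 0/9. 9⁻¹ ≡ 13 (mod 29), so λ ≡ 0·13 ≡ 0.
  x = λ² - 20 - 20 = 0 - 40 ≡ 18; y = λ·(20 - 18) - 19 ≡ 10. → (18, 10)
3P: (18, 10) + (20, 19). λ = (19 - 10)/(20 - 18) ≡ 9/2 mod 29. 2⁻¹ ≡ 15 (mod 29) since 2·15 = 30 ≡ 1, so λ ≡ 19.
  x = λ² - 18 - 20 = 361 - 38 ≡ 4; y = λ·(18 - 4) - 10 ≡ 24. → (4, 24)
4P: (4, 24) + (20, 19). λ = (19 - 24)/(20 - 4) ≡ 24/16 mod 29. 16⁻¹ ≡ 20 (mod 29), so λ ≡ 16.
  x = λ² - 4 - 20 = 256 - 24 ≡ 0; y = λ·(4 - 0) - 24 ≡ 11. → (0, 11)
5P: (0, 11) + (20, 19). λ = (19 - 11)/(20 - 0) ≡ 8/20 mod 29. 20⁻¹ ≡ 16 (mod 29) since 20·16 = 320 ≡ 1, so λ ≡ 12.
  x = λ² - 0 - 20 = 144 - 20 ≡ 8; y = λ·(0 - 8) - 11 ≡ 9. → (8, 9)
6P: (8, 9) + (20, 19). λ = (19 - 9)/(20 - 8) ≡ 10/12 mod 29. 12⁻¹ ≡ 17 (mod 29), so λ ≡ 25.
  x = λ² - 8 - 20 = 625 - 28 ≡ 17; y = λ·(8 - 17) - 9 ≡ 27. → (17, 27)
7P: (17, 27) + (20, 19). λ = (19 - 27)/(20 - 17) ≡ 21/3 mod 29. 3⁻¹ ≡ 10 (mod 29) since 3·10 = 30 ≡ 1, so λ ≡ 7.
  x = λ² - 17 - 20 = 49 - 37 ≡ 12; y = λ·(17 - 12) - 27 ≡ 8. → (12, 8)
8P: (12, 8) + (20, 19). λ = (19 - 8)/(20 - 12) ≡ 11/8 mod 29. 8⁻¹ ≡ 11 (mod 29), so λ ≡ 5.
  x = λ² - 12 - 20 = 25 - 32 ≡ 22; y = λ·(12 - 22) - 8 ≡ 0. → (22, 0)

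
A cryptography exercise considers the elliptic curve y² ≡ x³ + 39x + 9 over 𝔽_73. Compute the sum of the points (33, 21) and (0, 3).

(33, 21) + (0, 3). λ = (3 - 21)/(0 - 33) ≡ 55/40 mod 73. 40⁻¹ ≡ 42 (mod 73) since 40·42 = 1680 ≡ 1, so λ ≡ 47.
  x = λ² - 33 - 0 = 2209 - 33 ≡ 59; y = λ·(33 - 59) - 21 ≡ 71. → (59, 71)

(59, 71)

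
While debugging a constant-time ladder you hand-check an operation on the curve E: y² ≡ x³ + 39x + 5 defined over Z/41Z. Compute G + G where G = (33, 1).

(21, 32)

tangent at (33, 1): λ = (3·33² + 39)/(2·1) ≡ 26/2. 2⁻¹ ≡ 21 (mod 41), so λ ≡ 26·21 ≡ 13.
  x = λ² - 33 - 33 = 169 - 66 ≡ 21; y = λ·(33 - 21) - 1 ≡ 32. → (21, 32)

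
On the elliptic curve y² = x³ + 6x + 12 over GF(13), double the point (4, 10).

tangent at (4, 10): λ = (3·4² + 6)/(2·10) ≡ 2/7. 7⁻¹ ≡ 2 (mod 13), so λ ≡ 2·2 ≡ 4.
  x = λ² - 4 - 4 = 16 - 8 ≡ 8; y = λ·(4 - 8) - 10 ≡ 0. → (8, 0)

(8, 0)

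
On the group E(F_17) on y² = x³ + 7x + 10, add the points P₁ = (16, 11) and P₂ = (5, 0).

(14, 8)

(16, 11) + (5, 0). λ = (0 - 11)/(5 - 16) ≡ 6/6 mod 17. 6⁻¹ ≡ 3 (mod 17), so λ ≡ 1.
  x = λ² - 16 - 5 = 1 - 21 ≡ 14; y = λ·(16 - 14) - 11 ≡ 8. → (14, 8)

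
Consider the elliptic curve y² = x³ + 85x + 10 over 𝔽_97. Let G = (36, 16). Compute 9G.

Double-and-add on 9 = (1001)₂. Start with G = (36, 16) for the leading 1-bit.
double: tangent at (36, 16): λ = (3·36² + 85)/(2·16) ≡ 93/32. 32⁻¹ ≡ 94 (mod 97), so λ ≡ 93·94 ≡ 12.
  x = λ² - 36 - 36 = 144 - 72 ≡ 72; y = λ·(36 - 72) - 16 ≡ 37. → (72, 37)
double: tangent at (72, 37): λ = (3·72² + 85)/(2·37) ≡ 20/74. 74⁻¹ ≡ 59 (mod 97), so λ ≡ 20·59 ≡ 16.
  x = λ² - 72 - 72 = 256 - 144 ≡ 15; y = λ·(72 - 15) - 37 ≡ 2. → (15, 2)
double: tangent at (15, 2): λ = (3·15² + 85)/(2·2) ≡ 81/4. 4⁻¹ ≡ 73 (mod 97) since 4·73 = 292 ≡ 1, so λ ≡ 81·73 ≡ 93.
  x = λ² - 15 - 15 = 8649 - 30 ≡ 83; y = λ·(15 - 83) - 2 ≡ 76. → (83, 76)
add G: (83, 76) + (36, 16). λ = (16 - 76)/(36 - 83) ≡ 37/50 mod 97. 50⁻¹ ≡ 33 (mod 97) since 50·33 = 1650 ≡ 1, so λ ≡ 57.
  x = λ² - 83 - 36 = 3249 - 119 ≡ 26; y = λ·(83 - 26) - 76 ≡ 69. → (26, 69)

(26, 69)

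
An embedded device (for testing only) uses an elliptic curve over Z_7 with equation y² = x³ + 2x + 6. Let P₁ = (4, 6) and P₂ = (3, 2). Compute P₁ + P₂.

(4, 6) + (3, 2). λ = (2 - 6)/(3 - 4) ≡ 3/6 mod 7. 6⁻¹ ≡ 6 (mod 7) since 6·6 = 36 ≡ 1, so λ ≡ 4.
  x = λ² - 4 - 3 = 16 - 7 ≡ 2; y = λ·(4 - 2) - 6 ≡ 2. → (2, 2)

(2, 2)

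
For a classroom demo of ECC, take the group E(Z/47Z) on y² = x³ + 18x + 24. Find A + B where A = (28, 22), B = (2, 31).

(28, 22) + (2, 31). λ = (31 - 22)/(2 - 28) ≡ 9/21 mod 47. 21⁻¹ ≡ 9 (mod 47) since 21·9 = 189 ≡ 1, so λ ≡ 34.
  x = λ² - 28 - 2 = 1156 - 30 ≡ 45; y = λ·(28 - 45) - 22 ≡ 11. → (45, 11)

(45, 11)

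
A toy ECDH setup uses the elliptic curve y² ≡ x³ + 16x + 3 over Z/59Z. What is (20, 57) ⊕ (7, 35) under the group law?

(20, 57) + (7, 35). λ = (35 - 57)/(7 - 20) ≡ 37/46 mod 59. 46⁻¹ ≡ 9 (mod 59), so λ ≡ 38.
  x = λ² - 20 - 7 = 1444 - 27 ≡ 1; y = λ·(20 - 1) - 57 ≡ 16. → (1, 16)

(1, 16)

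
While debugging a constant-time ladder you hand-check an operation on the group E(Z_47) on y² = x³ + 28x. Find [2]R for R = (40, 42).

tangent at (40, 42): λ = (3·40² + 28)/(2·42) ≡ 34/37. 37⁻¹ ≡ 14 (mod 47) since 37·14 = 518 ≡ 1, so λ ≡ 34·14 ≡ 6.
  x = λ² - 40 - 40 = 36 - 80 ≡ 3; y = λ·(40 - 3) - 42 ≡ 39. → (3, 39)

(3, 39)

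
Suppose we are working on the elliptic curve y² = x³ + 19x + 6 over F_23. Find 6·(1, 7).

Write P = (1, 7).
Repeated addition: build up to 6P.
2P: tangent at (1, 7): λ = (3·1² + 19)/(2·7) ≡ 22/14. 14⁻¹ ≡ 5 (mod 23), so λ ≡ 22·5 ≡ 18.
  x = λ² - 1 - 1 = 324 - 2 ≡ 0; y = λ·(1 - 0) - 7 ≡ 11. → (0, 11)
3P: (0, 11) + (1, 7). λ = (7 - 11)/(1 - 0) ≡ 19/1 mod 23. 1⁻¹ ≡ 1 (mod 23), so λ ≡ 19.
  x = λ² - 0 - 1 = 361 - 1 ≡ 15; y = λ·(0 - 15) - 11 ≡ 3. → (15, 3)
4P: (15, 3) + (1, 7). λ = (7 - 3)/(1 - 15) ≡ 4/9 mod 23. 9⁻¹ ≡ 18 (mod 23), so λ ≡ 3.
  x = λ² - 15 - 1 = 9 - 16 ≡ 16; y = λ·(15 - 16) - 3 ≡ 17. → (16, 17)
5P: (16, 17) + (1, 7). λ = (7 - 17)/(1 - 16) ≡ 13/8 mod 23. 8⁻¹ ≡ 3 (mod 23), so λ ≡ 16.
  x = λ² - 16 - 1 = 256 - 17 ≡ 9; y = λ·(16 - 9) - 17 ≡ 3. → (9, 3)
6P: (9, 3) + (1, 7). λ = (7 - 3)/(1 - 9) ≡ 4/15 mod 23. 15⁻¹ ≡ 20 (mod 23) since 15·20 = 300 ≡ 1, so λ ≡ 11.
  x = λ² - 9 - 1 = 121 - 10 ≡ 19; y = λ·(9 - 19) - 3 ≡ 2. → (19, 2)

(19, 2)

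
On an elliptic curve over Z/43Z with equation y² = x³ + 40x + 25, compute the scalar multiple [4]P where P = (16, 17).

Repeated addition: build up to 4P.
2P: tangent at (16, 17): λ = (3·16² + 40)/(2·17) ≡ 34/34. 34⁻¹ ≡ 19 (mod 43), so λ ≡ 34·19 ≡ 1.
  x = λ² - 16 - 16 = 1 - 32 ≡ 12; y = λ·(16 - 12) - 17 ≡ 30. → (12, 30)
3P: (12, 30) + (16, 17). λ = (17 - 30)/(16 - 12) ≡ 30/4 mod 43. 4⁻¹ ≡ 11 (mod 43), so λ ≡ 29.
  x = λ² - 12 - 16 = 841 - 28 ≡ 39; y = λ·(12 - 39) - 30 ≡ 4. → (39, 4)
4P: (39, 4) + (16, 17). λ = (17 - 4)/(16 - 39) ≡ 13/20 mod 43. 20⁻¹ ≡ 28 (mod 43) since 20·28 = 560 ≡ 1, so λ ≡ 20.
  x = λ² - 39 - 16 = 400 - 55 ≡ 1; y = λ·(39 - 1) - 4 ≡ 25. → (1, 25)

(1, 25)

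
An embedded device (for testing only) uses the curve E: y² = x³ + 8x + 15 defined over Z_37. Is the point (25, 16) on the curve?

no

y² = 16² ≡ 34; x³ + 8x + 15 = 15840 ≡ 4 (mod 37). 34 ≠ 4.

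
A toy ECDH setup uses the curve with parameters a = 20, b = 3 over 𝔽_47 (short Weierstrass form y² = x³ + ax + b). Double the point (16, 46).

tangent at (16, 46): λ = (3·16² + 20)/(2·46) ≡ 36/45. 45⁻¹ ≡ 23 (mod 47) since 45·23 = 1035 ≡ 1, so λ ≡ 36·23 ≡ 29.
  x = λ² - 16 - 16 = 841 - 32 ≡ 10; y = λ·(16 - 10) - 46 ≡ 34. → (10, 34)

(10, 34)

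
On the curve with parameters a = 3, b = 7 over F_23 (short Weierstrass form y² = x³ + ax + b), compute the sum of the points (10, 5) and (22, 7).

(7, 7)

(10, 5) + (22, 7). λ = (7 - 5)/(22 - 10) ≡ 2/12 mod 23. 12⁻¹ ≡ 2 (mod 23), so λ ≡ 4.
  x = λ² - 10 - 22 = 16 - 32 ≡ 7; y = λ·(10 - 7) - 5 ≡ 7. → (7, 7)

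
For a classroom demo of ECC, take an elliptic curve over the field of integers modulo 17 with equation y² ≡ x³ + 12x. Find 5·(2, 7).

(15, 11)

Write G = (2, 7).
Repeated addition: build up to 5G.
2G: tangent at (2, 7): λ = (3·2² + 12)/(2·7) ≡ 7/14. 14⁻¹ ≡ 11 (mod 17), so λ ≡ 7·11 ≡ 9.
  x = λ² - 2 - 2 = 81 - 4 ≡ 9; y = λ·(2 - 9) - 7 ≡ 15. → (9, 15)
3G: (9, 15) + (2, 7). λ = (7 - 15)/(2 - 9) ≡ 9/10 mod 17. 10⁻¹ ≡ 12 (mod 17), so λ ≡ 6.
  x = λ² - 9 - 2 = 36 - 11 ≡ 8; y = λ·(9 - 8) - 15 ≡ 8. → (8, 8)
4G: (8, 8) + (2, 7). λ = (7 - 8)/(2 - 8) ≡ 16/11 mod 17. 11⁻¹ ≡ 14 (mod 17) since 11·14 = 154 ≡ 1, so λ ≡ 3.
  x = λ² - 8 - 2 = 9 - 10 ≡ 16; y = λ·(8 - 16) - 8 ≡ 2. → (16, 2)
5G: (16, 2) + (2, 7). λ = (7 - 2)/(2 - 16) ≡ 5/3 mod 17. 3⁻¹ ≡ 6 (mod 17) since 3·6 = 18 ≡ 1, so λ ≡ 13.
  x = λ² - 16 - 2 = 169 - 18 ≡ 15; y = λ·(16 - 15) - 2 ≡ 11. → (15, 11)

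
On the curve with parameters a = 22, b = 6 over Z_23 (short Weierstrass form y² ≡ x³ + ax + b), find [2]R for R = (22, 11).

(6, 3)

tangent at (22, 11): λ = (3·22² + 22)/(2·11) ≡ 2/22. 22⁻¹ ≡ 22 (mod 23), so λ ≡ 2·22 ≡ 21.
  x = λ² - 22 - 22 = 441 - 44 ≡ 6; y = λ·(22 - 6) - 11 ≡ 3. → (6, 3)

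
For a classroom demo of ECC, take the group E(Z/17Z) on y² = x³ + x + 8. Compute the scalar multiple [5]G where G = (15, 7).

(3, 15)

Double-and-add on 5 = (101)₂. Start with G = (15, 7) for the leading 1-bit.
double: tangent at (15, 7): λ = (3·15² + 1)/(2·7) ≡ 13/14. 14⁻¹ ≡ 11 (mod 17), so λ ≡ 13·11 ≡ 7.
  x = λ² - 15 - 15 = 49 - 30 ≡ 2; y = λ·(15 - 2) - 7 ≡ 16. → (2, 16)
double: tangent at (2, 16): λ = (3·2² + 1)/(2·16) ≡ 13/15. 15⁻¹ ≡ 8 (mod 17), so λ ≡ 13·8 ≡ 2.
  x = λ² - 2 - 2 = 4 - 4 ≡ 0; y = λ·(2 - 0) - 16 ≡ 5. → (0, 5)
add G: (0, 5) + (15, 7). λ = (7 - 5)/(15 - 0) ≡ 2/15 mod 17. 15⁻¹ ≡ 8 (mod 17) since 15·8 = 120 ≡ 1, so λ ≡ 16.
  x = λ² - 0 - 15 = 256 - 15 ≡ 3; y = λ·(0 - 3) - 5 ≡ 15. → (3, 15)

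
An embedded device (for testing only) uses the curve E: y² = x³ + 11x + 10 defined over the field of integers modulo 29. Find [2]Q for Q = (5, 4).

(24, 2)

tangent at (5, 4): λ = (3·5² + 11)/(2·4) ≡ 28/8. 8⁻¹ ≡ 11 (mod 29) since 8·11 = 88 ≡ 1, so λ ≡ 28·11 ≡ 18.
  x = λ² - 5 - 5 = 324 - 10 ≡ 24; y = λ·(5 - 24) - 4 ≡ 2. → (24, 2)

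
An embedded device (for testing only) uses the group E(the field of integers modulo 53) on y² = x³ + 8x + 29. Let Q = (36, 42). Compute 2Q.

tangent at (36, 42): λ = (3·36² + 8)/(2·42) ≡ 27/31. 31⁻¹ ≡ 12 (mod 53), so λ ≡ 27·12 ≡ 6.
  x = λ² - 36 - 36 = 36 - 72 ≡ 17; y = λ·(36 - 17) - 42 ≡ 19. → (17, 19)

(17, 19)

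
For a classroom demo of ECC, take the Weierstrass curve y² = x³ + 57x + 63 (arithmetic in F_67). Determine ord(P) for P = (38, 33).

11

2P: tangent at (38, 33): λ = (3·38² + 57)/(2·33) ≡ 34/66. 66⁻¹ ≡ 66 (mod 67), so λ ≡ 34·66 ≡ 33.
  x = λ² - 38 - 38 = 1089 - 76 ≡ 8; y = λ·(38 - 8) - 33 ≡ 19. → (8, 19)
3P: (8, 19) + (38, 33). λ = (33 - 19)/(38 - 8) ≡ 14/30 mod 67. 30⁻¹ ≡ 38 (mod 67), so λ ≡ 63.
  x = λ² - 8 - 38 = 3969 - 46 ≡ 37; y = λ·(8 - 37) - 19 ≡ 30. → (37, 30)
4P: (37, 30) + (38, 33). λ = (33 - 30)/(38 - 37) ≡ 3/1 mod 67. 1⁻¹ ≡ 1 (mod 67), so λ ≡ 3.
  x = λ² - 37 - 38 = 9 - 75 ≡ 1; y = λ·(37 - 1) - 30 ≡ 11. → (1, 11)
5P: (1, 11) + (38, 33). λ = (33 - 11)/(38 - 1) ≡ 22/37 mod 67. 37⁻¹ ≡ 29 (mod 67) since 37·29 = 1073 ≡ 1, so λ ≡ 35.
  x = λ² - 1 - 38 = 1225 - 39 ≡ 47; y = λ·(1 - 47) - 11 ≡ 54. → (47, 54)
6P: (47, 54) + (38, 33). λ = (33 - 54)/(38 - 47) ≡ 46/58 mod 67. 58⁻¹ ≡ 52 (mod 67) since 58·52 = 3016 ≡ 1, so λ ≡ 47.
  x = λ² - 47 - 38 = 2209 - 85 ≡ 47; y = λ·(47 - 47) - 54 ≡ 13. → (47, 13)
7P: (47, 13) + (38, 33). λ = (33 - 13)/(38 - 47) ≡ 20/58 mod 67. 58⁻¹ ≡ 52 (mod 67) since 58·52 = 3016 ≡ 1, so λ ≡ 35.
  x = λ² - 47 - 38 = 1225 - 85 ≡ 1; y = λ·(47 - 1) - 13 ≡ 56. → (1, 56)
8P: (1, 56) + (38, 33). λ = (33 - 56)/(38 - 1) ≡ 44/37 mod 67. 37⁻¹ ≡ 29 (mod 67), so λ ≡ 3.
  x = λ² - 1 - 38 = 9 - 39 ≡ 37; y = λ·(1 - 37) - 56 ≡ 37. → (37, 37)
9P: (37, 37) + (38, 33). λ = (33 - 37)/(38 - 37) ≡ 63/1 mod 67. 1⁻¹ ≡ 1 (mod 67), so λ ≡ 63.
  x = λ² - 37 - 38 = 3969 - 75 ≡ 8; y = λ·(37 - 8) - 37 ≡ 48. → (8, 48)
10P: (8, 48) + (38, 33). λ = (33 - 48)/(38 - 8) ≡ 52/30 mod 67. 30⁻¹ ≡ 38 (mod 67), so λ ≡ 33.
  x = λ² - 8 - 38 = 1089 - 46 ≡ 38; y = λ·(8 - 38) - 48 ≡ 34. → (38, 34)
11P: (38, 34) + (38, 33): same x and y₁ ≡ -y₂, so the sum is ∞.
11P = ∞, so the order is 11.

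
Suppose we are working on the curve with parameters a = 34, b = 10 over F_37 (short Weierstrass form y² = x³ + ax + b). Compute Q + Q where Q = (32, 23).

tangent at (32, 23): λ = (3·32² + 34)/(2·23) ≡ 35/9. 9⁻¹ ≡ 33 (mod 37) since 9·33 = 297 ≡ 1, so λ ≡ 35·33 ≡ 8.
  x = λ² - 32 - 32 = 64 - 64 ≡ 0; y = λ·(32 - 0) - 23 ≡ 11. → (0, 11)

(0, 11)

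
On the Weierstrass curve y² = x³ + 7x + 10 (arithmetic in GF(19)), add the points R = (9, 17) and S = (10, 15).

(9, 17) + (10, 15). λ = (15 - 17)/(10 - 9) ≡ 17/1 mod 19. 1⁻¹ ≡ 1 (mod 19) since 1·1 = 1 ≡ 1, so λ ≡ 17.
  x = λ² - 9 - 10 = 289 - 19 ≡ 4; y = λ·(9 - 4) - 17 ≡ 11. → (4, 11)

(4, 11)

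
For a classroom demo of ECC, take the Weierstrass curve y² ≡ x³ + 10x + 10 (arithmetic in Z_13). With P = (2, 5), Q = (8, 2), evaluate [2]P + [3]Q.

First 2P:
Repeated addition: build up to 2P.
2P: tangent at (2, 5): λ = (3·2² + 10)/(2·5) ≡ 9/10. 10⁻¹ ≡ 4 (mod 13) since 10·4 = 40 ≡ 1, so λ ≡ 9·4 ≡ 10.
  x = λ² - 2 - 2 = 100 - 4 ≡ 5; y = λ·(2 - 5) - 5 ≡ 4. → (5, 4)
2P = (5, 4).
Next 3Q:
Repeated addition: build up to 3Q.
2Q: tangent at (8, 2): λ = (3·8² + 10)/(2·2) ≡ 7/4. 4⁻¹ ≡ 10 (mod 13) since 4·10 = 40 ≡ 1, so λ ≡ 7·10 ≡ 5.
  x = λ² - 8 - 8 = 25 - 16 ≡ 9; y = λ·(8 - 9) - 2 ≡ 6. → (9, 6)
3Q: (9, 6) + (8, 2). λ = (2 - 6)/(8 - 9) ≡ 9/12 mod 13. 12⁻¹ ≡ 12 (mod 13) since 12·12 = 144 ≡ 1, so λ ≡ 4.
  x = λ² - 9 - 8 = 16 - 17 ≡ 12; y = λ·(9 - 12) - 6 ≡ 8. → (12, 8)
3Q = (12, 8).
Finally 2P + 3Q:
(5, 4) + (12, 8). λ = (8 - 4)/(12 - 5) ≡ 4/7 mod 13. 7⁻¹ ≡ 2 (mod 13) since 7·2 = 14 ≡ 1, so λ ≡ 8.
  x = λ² - 5 - 12 = 64 - 17 ≡ 8; y = λ·(5 - 8) - 4 ≡ 11. → (8, 11)

(8, 11)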